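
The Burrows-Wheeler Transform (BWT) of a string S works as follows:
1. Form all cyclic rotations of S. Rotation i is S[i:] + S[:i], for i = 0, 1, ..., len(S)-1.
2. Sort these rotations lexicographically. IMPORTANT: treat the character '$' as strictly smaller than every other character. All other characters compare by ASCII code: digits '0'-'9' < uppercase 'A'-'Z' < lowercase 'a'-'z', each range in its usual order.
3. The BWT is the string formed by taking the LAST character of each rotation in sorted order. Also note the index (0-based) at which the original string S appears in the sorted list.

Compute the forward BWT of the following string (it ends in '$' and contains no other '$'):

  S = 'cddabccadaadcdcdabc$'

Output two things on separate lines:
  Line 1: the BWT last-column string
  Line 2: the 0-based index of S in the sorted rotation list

All 20 rotations (rotation i = S[i:]+S[:i]):
  rot[0] = cddabccadaadcdcdabc$
  rot[1] = ddabccadaadcdcdabc$c
  rot[2] = dabccadaadcdcdabc$cd
  rot[3] = abccadaadcdcdabc$cdd
  rot[4] = bccadaadcdcdabc$cdda
  rot[5] = ccadaadcdcdabc$cddab
  rot[6] = cadaadcdcdabc$cddabc
  rot[7] = adaadcdcdabc$cddabcc
  rot[8] = daadcdcdabc$cddabcca
  rot[9] = aadcdcdabc$cddabccad
  rot[10] = adcdcdabc$cddabccada
  rot[11] = dcdcdabc$cddabccadaa
  rot[12] = cdcdabc$cddabccadaad
  rot[13] = dcdabc$cddabccadaadc
  rot[14] = cdabc$cddabccadaadcd
  rot[15] = dabc$cddabccadaadcdc
  rot[16] = abc$cddabccadaadcdcd
  rot[17] = bc$cddabccadaadcdcda
  rot[18] = c$cddabccadaadcdcdab
  rot[19] = $cddabccadaadcdcdabc
Sorted (with $ < everything):
  sorted[0] = $cddabccadaadcdcdabc  (last char: 'c')
  sorted[1] = aadcdcdabc$cddabccad  (last char: 'd')
  sorted[2] = abc$cddabccadaadcdcd  (last char: 'd')
  sorted[3] = abccadaadcdcdabc$cdd  (last char: 'd')
  sorted[4] = adaadcdcdabc$cddabcc  (last char: 'c')
  sorted[5] = adcdcdabc$cddabccada  (last char: 'a')
  sorted[6] = bc$cddabccadaadcdcda  (last char: 'a')
  sorted[7] = bccadaadcdcdabc$cdda  (last char: 'a')
  sorted[8] = c$cddabccadaadcdcdab  (last char: 'b')
  sorted[9] = cadaadcdcdabc$cddabc  (last char: 'c')
  sorted[10] = ccadaadcdcdabc$cddab  (last char: 'b')
  sorted[11] = cdabc$cddabccadaadcd  (last char: 'd')
  sorted[12] = cdcdabc$cddabccadaad  (last char: 'd')
  sorted[13] = cddabccadaadcdcdabc$  (last char: '$')
  sorted[14] = daadcdcdabc$cddabcca  (last char: 'a')
  sorted[15] = dabc$cddabccadaadcdc  (last char: 'c')
  sorted[16] = dabccadaadcdcdabc$cd  (last char: 'd')
  sorted[17] = dcdabc$cddabccadaadc  (last char: 'c')
  sorted[18] = dcdcdabc$cddabccadaa  (last char: 'a')
  sorted[19] = ddabccadaadcdcdabc$c  (last char: 'c')
Last column: cdddcaaabcbdd$acdcac
Original string S is at sorted index 13

Answer: cdddcaaabcbdd$acdcac
13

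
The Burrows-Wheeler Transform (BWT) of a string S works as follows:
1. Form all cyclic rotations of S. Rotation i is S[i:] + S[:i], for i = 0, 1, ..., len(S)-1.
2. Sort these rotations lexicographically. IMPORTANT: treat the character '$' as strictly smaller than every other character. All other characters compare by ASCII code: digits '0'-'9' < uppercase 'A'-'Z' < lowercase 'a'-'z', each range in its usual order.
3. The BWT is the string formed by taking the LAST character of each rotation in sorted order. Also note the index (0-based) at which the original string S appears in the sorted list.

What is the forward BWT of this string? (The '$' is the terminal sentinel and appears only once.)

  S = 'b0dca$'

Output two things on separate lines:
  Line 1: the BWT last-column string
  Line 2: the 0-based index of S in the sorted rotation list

All 6 rotations (rotation i = S[i:]+S[:i]):
  rot[0] = b0dca$
  rot[1] = 0dca$b
  rot[2] = dca$b0
  rot[3] = ca$b0d
  rot[4] = a$b0dc
  rot[5] = $b0dca
Sorted (with $ < everything):
  sorted[0] = $b0dca  (last char: 'a')
  sorted[1] = 0dca$b  (last char: 'b')
  sorted[2] = a$b0dc  (last char: 'c')
  sorted[3] = b0dca$  (last char: '$')
  sorted[4] = ca$b0d  (last char: 'd')
  sorted[5] = dca$b0  (last char: '0')
Last column: abc$d0
Original string S is at sorted index 3

Answer: abc$d0
3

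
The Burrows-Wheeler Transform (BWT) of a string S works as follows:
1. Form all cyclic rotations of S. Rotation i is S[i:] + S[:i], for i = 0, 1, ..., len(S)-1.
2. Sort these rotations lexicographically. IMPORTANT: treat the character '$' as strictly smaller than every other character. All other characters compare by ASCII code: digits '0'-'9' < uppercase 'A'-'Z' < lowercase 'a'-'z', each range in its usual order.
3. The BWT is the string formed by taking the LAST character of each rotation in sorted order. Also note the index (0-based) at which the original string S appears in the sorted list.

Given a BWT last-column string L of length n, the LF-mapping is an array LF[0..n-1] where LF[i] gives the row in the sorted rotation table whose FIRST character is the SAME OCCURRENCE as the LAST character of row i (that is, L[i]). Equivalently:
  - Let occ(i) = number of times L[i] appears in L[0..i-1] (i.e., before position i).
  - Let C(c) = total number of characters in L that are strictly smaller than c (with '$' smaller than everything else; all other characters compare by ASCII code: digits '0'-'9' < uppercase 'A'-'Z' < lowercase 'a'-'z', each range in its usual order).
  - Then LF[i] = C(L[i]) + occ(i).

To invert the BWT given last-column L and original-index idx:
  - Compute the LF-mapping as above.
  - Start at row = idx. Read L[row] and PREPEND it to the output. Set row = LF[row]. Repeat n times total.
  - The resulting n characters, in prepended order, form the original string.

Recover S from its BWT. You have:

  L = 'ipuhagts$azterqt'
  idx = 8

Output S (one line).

Answer: quartzspaghetti$

Derivation:
LF mapping: 6 7 14 5 1 4 11 10 0 2 15 12 3 9 8 13
Walk LF starting at row 8, prepending L[row]:
  step 1: row=8, L[8]='$', prepend. Next row=LF[8]=0
  step 2: row=0, L[0]='i', prepend. Next row=LF[0]=6
  step 3: row=6, L[6]='t', prepend. Next row=LF[6]=11
  step 4: row=11, L[11]='t', prepend. Next row=LF[11]=12
  step 5: row=12, L[12]='e', prepend. Next row=LF[12]=3
  step 6: row=3, L[3]='h', prepend. Next row=LF[3]=5
  step 7: row=5, L[5]='g', prepend. Next row=LF[5]=4
  step 8: row=4, L[4]='a', prepend. Next row=LF[4]=1
  step 9: row=1, L[1]='p', prepend. Next row=LF[1]=7
  step 10: row=7, L[7]='s', prepend. Next row=LF[7]=10
  step 11: row=10, L[10]='z', prepend. Next row=LF[10]=15
  step 12: row=15, L[15]='t', prepend. Next row=LF[15]=13
  step 13: row=13, L[13]='r', prepend. Next row=LF[13]=9
  step 14: row=9, L[9]='a', prepend. Next row=LF[9]=2
  step 15: row=2, L[2]='u', prepend. Next row=LF[2]=14
  step 16: row=14, L[14]='q', prepend. Next row=LF[14]=8
Reversed output: quartzspaghetti$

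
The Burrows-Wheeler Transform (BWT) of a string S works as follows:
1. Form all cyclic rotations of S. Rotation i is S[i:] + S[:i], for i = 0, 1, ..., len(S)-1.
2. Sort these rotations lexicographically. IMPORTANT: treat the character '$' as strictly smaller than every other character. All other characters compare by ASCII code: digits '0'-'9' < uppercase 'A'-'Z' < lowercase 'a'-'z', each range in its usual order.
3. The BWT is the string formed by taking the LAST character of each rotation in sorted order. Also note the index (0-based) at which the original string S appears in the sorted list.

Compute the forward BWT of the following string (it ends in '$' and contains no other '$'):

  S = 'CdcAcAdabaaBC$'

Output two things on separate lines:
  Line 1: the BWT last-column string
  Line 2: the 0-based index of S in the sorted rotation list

Answer: CccaB$abdadAAC
5

Derivation:
All 14 rotations (rotation i = S[i:]+S[:i]):
  rot[0] = CdcAcAdabaaBC$
  rot[1] = dcAcAdabaaBC$C
  rot[2] = cAcAdabaaBC$Cd
  rot[3] = AcAdabaaBC$Cdc
  rot[4] = cAdabaaBC$CdcA
  rot[5] = AdabaaBC$CdcAc
  rot[6] = dabaaBC$CdcAcA
  rot[7] = abaaBC$CdcAcAd
  rot[8] = baaBC$CdcAcAda
  rot[9] = aaBC$CdcAcAdab
  rot[10] = aBC$CdcAcAdaba
  rot[11] = BC$CdcAcAdabaa
  rot[12] = C$CdcAcAdabaaB
  rot[13] = $CdcAcAdabaaBC
Sorted (with $ < everything):
  sorted[0] = $CdcAcAdabaaBC  (last char: 'C')
  sorted[1] = AcAdabaaBC$Cdc  (last char: 'c')
  sorted[2] = AdabaaBC$CdcAc  (last char: 'c')
  sorted[3] = BC$CdcAcAdabaa  (last char: 'a')
  sorted[4] = C$CdcAcAdabaaB  (last char: 'B')
  sorted[5] = CdcAcAdabaaBC$  (last char: '$')
  sorted[6] = aBC$CdcAcAdaba  (last char: 'a')
  sorted[7] = aaBC$CdcAcAdab  (last char: 'b')
  sorted[8] = abaaBC$CdcAcAd  (last char: 'd')
  sorted[9] = baaBC$CdcAcAda  (last char: 'a')
  sorted[10] = cAcAdabaaBC$Cd  (last char: 'd')
  sorted[11] = cAdabaaBC$CdcA  (last char: 'A')
  sorted[12] = dabaaBC$CdcAcA  (last char: 'A')
  sorted[13] = dcAcAdabaaBC$C  (last char: 'C')
Last column: CccaB$abdadAAC
Original string S is at sorted index 5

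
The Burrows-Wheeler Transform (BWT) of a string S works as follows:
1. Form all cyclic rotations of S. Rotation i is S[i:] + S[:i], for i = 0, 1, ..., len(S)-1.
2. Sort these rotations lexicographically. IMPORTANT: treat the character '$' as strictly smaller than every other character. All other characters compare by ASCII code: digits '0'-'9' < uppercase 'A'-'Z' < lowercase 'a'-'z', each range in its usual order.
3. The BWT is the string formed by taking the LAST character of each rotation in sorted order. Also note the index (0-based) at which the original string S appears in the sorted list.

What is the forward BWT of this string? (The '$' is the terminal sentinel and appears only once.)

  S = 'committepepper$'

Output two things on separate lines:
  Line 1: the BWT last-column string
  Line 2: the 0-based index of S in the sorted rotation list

All 15 rotations (rotation i = S[i:]+S[:i]):
  rot[0] = committepepper$
  rot[1] = ommittepepper$c
  rot[2] = mmittepepper$co
  rot[3] = mittepepper$com
  rot[4] = ittepepper$comm
  rot[5] = ttepepper$commi
  rot[6] = tepepper$commit
  rot[7] = epepper$committ
  rot[8] = pepper$committe
  rot[9] = epper$committep
  rot[10] = pper$committepe
  rot[11] = per$committepep
  rot[12] = er$committepepp
  rot[13] = r$committepeppe
  rot[14] = $committepepper
Sorted (with $ < everything):
  sorted[0] = $committepepper  (last char: 'r')
  sorted[1] = committepepper$  (last char: '$')
  sorted[2] = epepper$committ  (last char: 't')
  sorted[3] = epper$committep  (last char: 'p')
  sorted[4] = er$committepepp  (last char: 'p')
  sorted[5] = ittepepper$comm  (last char: 'm')
  sorted[6] = mittepepper$com  (last char: 'm')
  sorted[7] = mmittepepper$co  (last char: 'o')
  sorted[8] = ommittepepper$c  (last char: 'c')
  sorted[9] = pepper$committe  (last char: 'e')
  sorted[10] = per$committepep  (last char: 'p')
  sorted[11] = pper$committepe  (last char: 'e')
  sorted[12] = r$committepeppe  (last char: 'e')
  sorted[13] = tepepper$commit  (last char: 't')
  sorted[14] = ttepepper$commi  (last char: 'i')
Last column: r$tppmmocepeeti
Original string S is at sorted index 1

Answer: r$tppmmocepeeti
1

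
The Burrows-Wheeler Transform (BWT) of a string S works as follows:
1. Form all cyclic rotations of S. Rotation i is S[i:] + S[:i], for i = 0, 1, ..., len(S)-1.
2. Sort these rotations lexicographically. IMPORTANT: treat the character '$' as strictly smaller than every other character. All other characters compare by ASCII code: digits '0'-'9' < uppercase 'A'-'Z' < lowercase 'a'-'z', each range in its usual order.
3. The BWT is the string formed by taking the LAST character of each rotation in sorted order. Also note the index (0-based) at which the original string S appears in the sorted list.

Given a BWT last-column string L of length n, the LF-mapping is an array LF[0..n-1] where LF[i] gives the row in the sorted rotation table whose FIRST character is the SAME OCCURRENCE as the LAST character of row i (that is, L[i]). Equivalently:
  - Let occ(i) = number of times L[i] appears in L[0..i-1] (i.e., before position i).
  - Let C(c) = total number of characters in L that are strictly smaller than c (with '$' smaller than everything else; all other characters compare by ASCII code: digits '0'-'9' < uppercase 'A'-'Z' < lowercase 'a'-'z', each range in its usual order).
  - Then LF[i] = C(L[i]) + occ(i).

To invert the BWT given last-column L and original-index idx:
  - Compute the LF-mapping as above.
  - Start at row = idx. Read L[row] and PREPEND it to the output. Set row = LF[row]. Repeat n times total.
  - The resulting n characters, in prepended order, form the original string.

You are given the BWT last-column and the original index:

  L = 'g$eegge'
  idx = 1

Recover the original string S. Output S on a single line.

Answer: eeeggg$

Derivation:
LF mapping: 4 0 1 2 5 6 3
Walk LF starting at row 1, prepending L[row]:
  step 1: row=1, L[1]='$', prepend. Next row=LF[1]=0
  step 2: row=0, L[0]='g', prepend. Next row=LF[0]=4
  step 3: row=4, L[4]='g', prepend. Next row=LF[4]=5
  step 4: row=5, L[5]='g', prepend. Next row=LF[5]=6
  step 5: row=6, L[6]='e', prepend. Next row=LF[6]=3
  step 6: row=3, L[3]='e', prepend. Next row=LF[3]=2
  step 7: row=2, L[2]='e', prepend. Next row=LF[2]=1
Reversed output: eeeggg$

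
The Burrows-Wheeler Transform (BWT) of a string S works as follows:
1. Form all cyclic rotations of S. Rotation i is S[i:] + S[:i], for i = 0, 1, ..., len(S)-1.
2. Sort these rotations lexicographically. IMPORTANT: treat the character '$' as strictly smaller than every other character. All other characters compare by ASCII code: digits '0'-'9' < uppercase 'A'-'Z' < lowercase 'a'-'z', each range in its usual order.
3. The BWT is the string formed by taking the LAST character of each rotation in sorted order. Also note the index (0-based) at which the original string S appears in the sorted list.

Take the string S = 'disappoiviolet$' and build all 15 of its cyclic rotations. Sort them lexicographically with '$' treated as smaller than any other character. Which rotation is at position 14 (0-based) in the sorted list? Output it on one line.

All 15 rotations (rotation i = S[i:]+S[:i]):
  rot[0] = disappoiviolet$
  rot[1] = isappoiviolet$d
  rot[2] = sappoiviolet$di
  rot[3] = appoiviolet$dis
  rot[4] = ppoiviolet$disa
  rot[5] = poiviolet$disap
  rot[6] = oiviolet$disapp
  rot[7] = iviolet$disappo
  rot[8] = violet$disappoi
  rot[9] = iolet$disappoiv
  rot[10] = olet$disappoivi
  rot[11] = let$disappoivio
  rot[12] = et$disappoiviol
  rot[13] = t$disappoiviole
  rot[14] = $disappoiviolet
Sorted (with $ < everything):
  sorted[0] = $disappoiviolet
  sorted[1] = appoiviolet$dis
  sorted[2] = disappoiviolet$
  sorted[3] = et$disappoiviol
  sorted[4] = iolet$disappoiv
  sorted[5] = isappoiviolet$d
  sorted[6] = iviolet$disappo
  sorted[7] = let$disappoivio
  sorted[8] = oiviolet$disapp
  sorted[9] = olet$disappoivi
  sorted[10] = poiviolet$disap
  sorted[11] = ppoiviolet$disa
  sorted[12] = sappoiviolet$di
  sorted[13] = t$disappoiviole
  sorted[14] = violet$disappoi
sorted[14] = violet$disappoi

Answer: violet$disappoi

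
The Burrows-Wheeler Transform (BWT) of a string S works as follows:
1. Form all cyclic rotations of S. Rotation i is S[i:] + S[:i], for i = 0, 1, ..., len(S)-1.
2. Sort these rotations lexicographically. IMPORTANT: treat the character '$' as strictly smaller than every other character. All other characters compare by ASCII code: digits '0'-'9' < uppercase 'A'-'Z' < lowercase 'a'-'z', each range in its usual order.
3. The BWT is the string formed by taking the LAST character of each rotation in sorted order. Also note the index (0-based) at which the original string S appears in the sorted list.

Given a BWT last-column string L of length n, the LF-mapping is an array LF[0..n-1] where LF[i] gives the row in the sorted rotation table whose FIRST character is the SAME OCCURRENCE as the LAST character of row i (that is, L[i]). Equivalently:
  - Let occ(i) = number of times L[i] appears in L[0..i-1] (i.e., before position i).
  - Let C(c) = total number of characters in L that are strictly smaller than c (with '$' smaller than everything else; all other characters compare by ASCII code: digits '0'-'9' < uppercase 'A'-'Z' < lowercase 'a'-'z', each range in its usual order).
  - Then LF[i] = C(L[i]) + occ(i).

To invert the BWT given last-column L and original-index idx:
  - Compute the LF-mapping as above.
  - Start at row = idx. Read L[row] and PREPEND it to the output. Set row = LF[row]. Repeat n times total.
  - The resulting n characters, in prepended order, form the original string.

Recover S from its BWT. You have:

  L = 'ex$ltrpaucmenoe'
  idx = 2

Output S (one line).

LF mapping: 3 14 0 6 12 11 10 1 13 2 7 4 8 9 5
Walk LF starting at row 2, prepending L[row]:
  step 1: row=2, L[2]='$', prepend. Next row=LF[2]=0
  step 2: row=0, L[0]='e', prepend. Next row=LF[0]=3
  step 3: row=3, L[3]='l', prepend. Next row=LF[3]=6
  step 4: row=6, L[6]='p', prepend. Next row=LF[6]=10
  step 5: row=10, L[10]='m', prepend. Next row=LF[10]=7
  step 6: row=7, L[7]='a', prepend. Next row=LF[7]=1
  step 7: row=1, L[1]='x', prepend. Next row=LF[1]=14
  step 8: row=14, L[14]='e', prepend. Next row=LF[14]=5
  step 9: row=5, L[5]='r', prepend. Next row=LF[5]=11
  step 10: row=11, L[11]='e', prepend. Next row=LF[11]=4
  step 11: row=4, L[4]='t', prepend. Next row=LF[4]=12
  step 12: row=12, L[12]='n', prepend. Next row=LF[12]=8
  step 13: row=8, L[8]='u', prepend. Next row=LF[8]=13
  step 14: row=13, L[13]='o', prepend. Next row=LF[13]=9
  step 15: row=9, L[9]='c', prepend. Next row=LF[9]=2
Reversed output: counterexample$

Answer: counterexample$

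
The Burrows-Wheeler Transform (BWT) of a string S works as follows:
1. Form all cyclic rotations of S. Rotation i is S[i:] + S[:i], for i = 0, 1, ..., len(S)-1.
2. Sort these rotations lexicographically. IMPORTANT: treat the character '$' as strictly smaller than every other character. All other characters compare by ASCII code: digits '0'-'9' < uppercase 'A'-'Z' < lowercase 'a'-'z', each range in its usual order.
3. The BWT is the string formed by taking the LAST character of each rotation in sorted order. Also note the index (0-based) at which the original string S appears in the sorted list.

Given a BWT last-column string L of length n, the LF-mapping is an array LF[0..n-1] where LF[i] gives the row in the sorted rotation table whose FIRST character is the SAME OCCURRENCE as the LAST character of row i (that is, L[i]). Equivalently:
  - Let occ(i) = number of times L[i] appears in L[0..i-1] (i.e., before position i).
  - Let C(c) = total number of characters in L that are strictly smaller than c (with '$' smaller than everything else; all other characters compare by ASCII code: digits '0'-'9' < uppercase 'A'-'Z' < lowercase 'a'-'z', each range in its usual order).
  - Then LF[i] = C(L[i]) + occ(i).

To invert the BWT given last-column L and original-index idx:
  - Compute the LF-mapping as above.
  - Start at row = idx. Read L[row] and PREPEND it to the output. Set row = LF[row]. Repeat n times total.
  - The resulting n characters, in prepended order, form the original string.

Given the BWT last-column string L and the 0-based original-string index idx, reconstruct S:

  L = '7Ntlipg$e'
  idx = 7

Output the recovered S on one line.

Answer: pigletN7$

Derivation:
LF mapping: 1 2 8 6 5 7 4 0 3
Walk LF starting at row 7, prepending L[row]:
  step 1: row=7, L[7]='$', prepend. Next row=LF[7]=0
  step 2: row=0, L[0]='7', prepend. Next row=LF[0]=1
  step 3: row=1, L[1]='N', prepend. Next row=LF[1]=2
  step 4: row=2, L[2]='t', prepend. Next row=LF[2]=8
  step 5: row=8, L[8]='e', prepend. Next row=LF[8]=3
  step 6: row=3, L[3]='l', prepend. Next row=LF[3]=6
  step 7: row=6, L[6]='g', prepend. Next row=LF[6]=4
  step 8: row=4, L[4]='i', prepend. Next row=LF[4]=5
  step 9: row=5, L[5]='p', prepend. Next row=LF[5]=7
Reversed output: pigletN7$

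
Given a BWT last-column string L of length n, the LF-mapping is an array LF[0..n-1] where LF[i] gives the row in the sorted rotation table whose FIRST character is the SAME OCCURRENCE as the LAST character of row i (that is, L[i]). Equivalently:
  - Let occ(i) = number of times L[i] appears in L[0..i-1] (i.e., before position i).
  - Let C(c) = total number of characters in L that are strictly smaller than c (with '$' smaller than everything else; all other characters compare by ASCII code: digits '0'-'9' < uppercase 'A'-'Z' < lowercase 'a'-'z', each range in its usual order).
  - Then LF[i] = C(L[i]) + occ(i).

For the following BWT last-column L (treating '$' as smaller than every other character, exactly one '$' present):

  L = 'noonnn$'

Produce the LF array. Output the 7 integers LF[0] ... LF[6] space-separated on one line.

Answer: 1 5 6 2 3 4 0

Derivation:
Char counts: '$':1, 'n':4, 'o':2
C (first-col start): C('$')=0, C('n')=1, C('o')=5
L[0]='n': occ=0, LF[0]=C('n')+0=1+0=1
L[1]='o': occ=0, LF[1]=C('o')+0=5+0=5
L[2]='o': occ=1, LF[2]=C('o')+1=5+1=6
L[3]='n': occ=1, LF[3]=C('n')+1=1+1=2
L[4]='n': occ=2, LF[4]=C('n')+2=1+2=3
L[5]='n': occ=3, LF[5]=C('n')+3=1+3=4
L[6]='$': occ=0, LF[6]=C('$')+0=0+0=0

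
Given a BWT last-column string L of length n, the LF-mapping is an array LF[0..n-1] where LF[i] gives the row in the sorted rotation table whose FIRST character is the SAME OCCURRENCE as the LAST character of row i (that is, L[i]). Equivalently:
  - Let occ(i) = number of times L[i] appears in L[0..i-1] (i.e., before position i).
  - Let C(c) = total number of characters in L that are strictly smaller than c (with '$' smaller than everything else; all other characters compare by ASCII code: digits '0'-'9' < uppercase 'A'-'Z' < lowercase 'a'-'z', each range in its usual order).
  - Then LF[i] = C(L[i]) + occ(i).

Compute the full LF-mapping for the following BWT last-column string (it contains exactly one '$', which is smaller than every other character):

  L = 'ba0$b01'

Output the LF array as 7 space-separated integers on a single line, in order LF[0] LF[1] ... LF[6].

Answer: 5 4 1 0 6 2 3

Derivation:
Char counts: '$':1, '0':2, '1':1, 'a':1, 'b':2
C (first-col start): C('$')=0, C('0')=1, C('1')=3, C('a')=4, C('b')=5
L[0]='b': occ=0, LF[0]=C('b')+0=5+0=5
L[1]='a': occ=0, LF[1]=C('a')+0=4+0=4
L[2]='0': occ=0, LF[2]=C('0')+0=1+0=1
L[3]='$': occ=0, LF[3]=C('$')+0=0+0=0
L[4]='b': occ=1, LF[4]=C('b')+1=5+1=6
L[5]='0': occ=1, LF[5]=C('0')+1=1+1=2
L[6]='1': occ=0, LF[6]=C('1')+0=3+0=3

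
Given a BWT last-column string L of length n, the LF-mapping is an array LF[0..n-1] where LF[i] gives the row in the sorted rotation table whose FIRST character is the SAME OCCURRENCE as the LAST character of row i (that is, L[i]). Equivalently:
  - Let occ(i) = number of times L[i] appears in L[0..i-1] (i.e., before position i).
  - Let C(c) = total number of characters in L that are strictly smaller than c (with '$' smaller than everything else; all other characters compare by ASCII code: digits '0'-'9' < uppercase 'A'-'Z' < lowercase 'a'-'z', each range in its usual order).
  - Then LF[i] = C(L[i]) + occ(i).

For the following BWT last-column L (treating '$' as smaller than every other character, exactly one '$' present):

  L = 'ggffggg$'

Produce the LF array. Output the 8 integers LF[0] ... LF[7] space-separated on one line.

Char counts: '$':1, 'f':2, 'g':5
C (first-col start): C('$')=0, C('f')=1, C('g')=3
L[0]='g': occ=0, LF[0]=C('g')+0=3+0=3
L[1]='g': occ=1, LF[1]=C('g')+1=3+1=4
L[2]='f': occ=0, LF[2]=C('f')+0=1+0=1
L[3]='f': occ=1, LF[3]=C('f')+1=1+1=2
L[4]='g': occ=2, LF[4]=C('g')+2=3+2=5
L[5]='g': occ=3, LF[5]=C('g')+3=3+3=6
L[6]='g': occ=4, LF[6]=C('g')+4=3+4=7
L[7]='$': occ=0, LF[7]=C('$')+0=0+0=0

Answer: 3 4 1 2 5 6 7 0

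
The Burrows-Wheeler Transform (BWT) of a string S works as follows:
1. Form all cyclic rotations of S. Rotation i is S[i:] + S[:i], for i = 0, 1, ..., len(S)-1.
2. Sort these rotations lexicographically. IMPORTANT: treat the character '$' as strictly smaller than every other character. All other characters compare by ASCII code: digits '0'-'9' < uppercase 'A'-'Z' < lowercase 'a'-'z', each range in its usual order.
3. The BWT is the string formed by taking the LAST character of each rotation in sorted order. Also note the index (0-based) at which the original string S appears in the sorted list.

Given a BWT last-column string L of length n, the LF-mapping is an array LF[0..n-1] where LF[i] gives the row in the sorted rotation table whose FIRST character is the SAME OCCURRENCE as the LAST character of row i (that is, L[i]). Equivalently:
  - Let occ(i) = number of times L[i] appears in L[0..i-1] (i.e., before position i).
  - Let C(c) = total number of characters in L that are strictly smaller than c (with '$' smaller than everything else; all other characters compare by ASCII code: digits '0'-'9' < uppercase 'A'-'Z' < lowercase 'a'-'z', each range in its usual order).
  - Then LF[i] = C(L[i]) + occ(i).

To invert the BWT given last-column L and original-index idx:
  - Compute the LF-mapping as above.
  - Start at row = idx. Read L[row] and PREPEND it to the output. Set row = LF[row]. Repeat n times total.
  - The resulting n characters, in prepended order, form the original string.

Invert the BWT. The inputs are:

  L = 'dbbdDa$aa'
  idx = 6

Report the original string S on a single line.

LF mapping: 7 5 6 8 1 2 0 3 4
Walk LF starting at row 6, prepending L[row]:
  step 1: row=6, L[6]='$', prepend. Next row=LF[6]=0
  step 2: row=0, L[0]='d', prepend. Next row=LF[0]=7
  step 3: row=7, L[7]='a', prepend. Next row=LF[7]=3
  step 4: row=3, L[3]='d', prepend. Next row=LF[3]=8
  step 5: row=8, L[8]='a', prepend. Next row=LF[8]=4
  step 6: row=4, L[4]='D', prepend. Next row=LF[4]=1
  step 7: row=1, L[1]='b', prepend. Next row=LF[1]=5
  step 8: row=5, L[5]='a', prepend. Next row=LF[5]=2
  step 9: row=2, L[2]='b', prepend. Next row=LF[2]=6
Reversed output: babDadad$

Answer: babDadad$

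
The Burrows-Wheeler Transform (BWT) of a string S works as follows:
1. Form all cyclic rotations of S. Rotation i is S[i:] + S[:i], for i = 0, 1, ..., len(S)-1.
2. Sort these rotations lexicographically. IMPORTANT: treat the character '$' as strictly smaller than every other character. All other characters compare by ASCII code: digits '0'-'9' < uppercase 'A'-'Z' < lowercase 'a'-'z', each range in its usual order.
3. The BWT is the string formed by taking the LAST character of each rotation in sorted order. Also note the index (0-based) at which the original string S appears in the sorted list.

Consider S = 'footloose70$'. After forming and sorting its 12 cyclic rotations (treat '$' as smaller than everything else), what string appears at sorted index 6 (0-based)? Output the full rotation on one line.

All 12 rotations (rotation i = S[i:]+S[:i]):
  rot[0] = footloose70$
  rot[1] = ootloose70$f
  rot[2] = otloose70$fo
  rot[3] = tloose70$foo
  rot[4] = loose70$foot
  rot[5] = oose70$footl
  rot[6] = ose70$footlo
  rot[7] = se70$footloo
  rot[8] = e70$footloos
  rot[9] = 70$footloose
  rot[10] = 0$footloose7
  rot[11] = $footloose70
Sorted (with $ < everything):
  sorted[0] = $footloose70
  sorted[1] = 0$footloose7
  sorted[2] = 70$footloose
  sorted[3] = e70$footloos
  sorted[4] = footloose70$
  sorted[5] = loose70$foot
  sorted[6] = oose70$footl
  sorted[7] = ootloose70$f
  sorted[8] = ose70$footlo
  sorted[9] = otloose70$fo
  sorted[10] = se70$footloo
  sorted[11] = tloose70$foo
sorted[6] = oose70$footl

Answer: oose70$footl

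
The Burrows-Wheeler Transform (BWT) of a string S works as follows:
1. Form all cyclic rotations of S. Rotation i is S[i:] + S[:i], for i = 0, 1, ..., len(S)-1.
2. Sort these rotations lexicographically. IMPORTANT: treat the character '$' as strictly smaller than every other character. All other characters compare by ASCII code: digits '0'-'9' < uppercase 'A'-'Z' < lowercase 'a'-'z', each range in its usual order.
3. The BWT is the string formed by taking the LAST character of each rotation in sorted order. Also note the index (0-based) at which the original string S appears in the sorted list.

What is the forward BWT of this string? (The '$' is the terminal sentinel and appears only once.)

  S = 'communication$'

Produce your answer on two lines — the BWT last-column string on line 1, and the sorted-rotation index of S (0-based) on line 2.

All 14 rotations (rotation i = S[i:]+S[:i]):
  rot[0] = communication$
  rot[1] = ommunication$c
  rot[2] = mmunication$co
  rot[3] = munication$com
  rot[4] = unication$comm
  rot[5] = nication$commu
  rot[6] = ication$commun
  rot[7] = cation$communi
  rot[8] = ation$communic
  rot[9] = tion$communica
  rot[10] = ion$communicat
  rot[11] = on$communicati
  rot[12] = n$communicatio
  rot[13] = $communication
Sorted (with $ < everything):
  sorted[0] = $communication  (last char: 'n')
  sorted[1] = ation$communic  (last char: 'c')
  sorted[2] = cation$communi  (last char: 'i')
  sorted[3] = communication$  (last char: '$')
  sorted[4] = ication$commun  (last char: 'n')
  sorted[5] = ion$communicat  (last char: 't')
  sorted[6] = mmunication$co  (last char: 'o')
  sorted[7] = munication$com  (last char: 'm')
  sorted[8] = n$communicatio  (last char: 'o')
  sorted[9] = nication$commu  (last char: 'u')
  sorted[10] = ommunication$c  (last char: 'c')
  sorted[11] = on$communicati  (last char: 'i')
  sorted[12] = tion$communica  (last char: 'a')
  sorted[13] = unication$comm  (last char: 'm')
Last column: nci$ntomouciam
Original string S is at sorted index 3

Answer: nci$ntomouciam
3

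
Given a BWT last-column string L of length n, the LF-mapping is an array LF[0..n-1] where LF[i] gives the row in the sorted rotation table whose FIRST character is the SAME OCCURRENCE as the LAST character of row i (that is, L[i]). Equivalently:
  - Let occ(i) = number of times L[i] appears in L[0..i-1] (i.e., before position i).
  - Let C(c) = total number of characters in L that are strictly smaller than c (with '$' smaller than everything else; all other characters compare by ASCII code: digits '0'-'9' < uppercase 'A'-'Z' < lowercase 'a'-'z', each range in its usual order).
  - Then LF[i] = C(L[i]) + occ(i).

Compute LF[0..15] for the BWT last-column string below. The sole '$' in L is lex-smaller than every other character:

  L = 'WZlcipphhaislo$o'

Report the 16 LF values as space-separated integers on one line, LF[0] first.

Answer: 1 2 9 4 7 13 14 5 6 3 8 15 10 11 0 12

Derivation:
Char counts: '$':1, 'W':1, 'Z':1, 'a':1, 'c':1, 'h':2, 'i':2, 'l':2, 'o':2, 'p':2, 's':1
C (first-col start): C('$')=0, C('W')=1, C('Z')=2, C('a')=3, C('c')=4, C('h')=5, C('i')=7, C('l')=9, C('o')=11, C('p')=13, C('s')=15
L[0]='W': occ=0, LF[0]=C('W')+0=1+0=1
L[1]='Z': occ=0, LF[1]=C('Z')+0=2+0=2
L[2]='l': occ=0, LF[2]=C('l')+0=9+0=9
L[3]='c': occ=0, LF[3]=C('c')+0=4+0=4
L[4]='i': occ=0, LF[4]=C('i')+0=7+0=7
L[5]='p': occ=0, LF[5]=C('p')+0=13+0=13
L[6]='p': occ=1, LF[6]=C('p')+1=13+1=14
L[7]='h': occ=0, LF[7]=C('h')+0=5+0=5
L[8]='h': occ=1, LF[8]=C('h')+1=5+1=6
L[9]='a': occ=0, LF[9]=C('a')+0=3+0=3
L[10]='i': occ=1, LF[10]=C('i')+1=7+1=8
L[11]='s': occ=0, LF[11]=C('s')+0=15+0=15
L[12]='l': occ=1, LF[12]=C('l')+1=9+1=10
L[13]='o': occ=0, LF[13]=C('o')+0=11+0=11
L[14]='$': occ=0, LF[14]=C('$')+0=0+0=0
L[15]='o': occ=1, LF[15]=C('o')+1=11+1=12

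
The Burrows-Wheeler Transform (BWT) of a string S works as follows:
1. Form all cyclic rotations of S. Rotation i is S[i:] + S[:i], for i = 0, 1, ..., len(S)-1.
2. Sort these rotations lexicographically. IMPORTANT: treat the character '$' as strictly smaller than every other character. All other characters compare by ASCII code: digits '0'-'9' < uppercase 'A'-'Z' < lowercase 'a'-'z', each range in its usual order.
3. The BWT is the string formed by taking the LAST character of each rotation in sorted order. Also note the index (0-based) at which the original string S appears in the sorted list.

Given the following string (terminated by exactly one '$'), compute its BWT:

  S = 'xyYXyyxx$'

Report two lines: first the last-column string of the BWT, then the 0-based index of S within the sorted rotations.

Answer: xYyxy$xyX
5

Derivation:
All 9 rotations (rotation i = S[i:]+S[:i]):
  rot[0] = xyYXyyxx$
  rot[1] = yYXyyxx$x
  rot[2] = YXyyxx$xy
  rot[3] = Xyyxx$xyY
  rot[4] = yyxx$xyYX
  rot[5] = yxx$xyYXy
  rot[6] = xx$xyYXyy
  rot[7] = x$xyYXyyx
  rot[8] = $xyYXyyxx
Sorted (with $ < everything):
  sorted[0] = $xyYXyyxx  (last char: 'x')
  sorted[1] = Xyyxx$xyY  (last char: 'Y')
  sorted[2] = YXyyxx$xy  (last char: 'y')
  sorted[3] = x$xyYXyyx  (last char: 'x')
  sorted[4] = xx$xyYXyy  (last char: 'y')
  sorted[5] = xyYXyyxx$  (last char: '$')
  sorted[6] = yYXyyxx$x  (last char: 'x')
  sorted[7] = yxx$xyYXy  (last char: 'y')
  sorted[8] = yyxx$xyYX  (last char: 'X')
Last column: xYyxy$xyX
Original string S is at sorted index 5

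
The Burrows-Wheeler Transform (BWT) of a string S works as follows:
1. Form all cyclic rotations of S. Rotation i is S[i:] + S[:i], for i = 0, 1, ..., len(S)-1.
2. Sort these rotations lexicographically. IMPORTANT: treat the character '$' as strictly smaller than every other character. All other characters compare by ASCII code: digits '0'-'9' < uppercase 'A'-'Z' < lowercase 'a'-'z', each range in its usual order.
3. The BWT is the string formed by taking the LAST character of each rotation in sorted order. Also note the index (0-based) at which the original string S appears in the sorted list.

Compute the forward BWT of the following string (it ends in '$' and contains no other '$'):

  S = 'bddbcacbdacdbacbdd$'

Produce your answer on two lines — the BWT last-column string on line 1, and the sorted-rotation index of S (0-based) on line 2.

All 19 rotations (rotation i = S[i:]+S[:i]):
  rot[0] = bddbcacbdacdbacbdd$
  rot[1] = ddbcacbdacdbacbdd$b
  rot[2] = dbcacbdacdbacbdd$bd
  rot[3] = bcacbdacdbacbdd$bdd
  rot[4] = cacbdacdbacbdd$bddb
  rot[5] = acbdacdbacbdd$bddbc
  rot[6] = cbdacdbacbdd$bddbca
  rot[7] = bdacdbacbdd$bddbcac
  rot[8] = dacdbacbdd$bddbcacb
  rot[9] = acdbacbdd$bddbcacbd
  rot[10] = cdbacbdd$bddbcacbda
  rot[11] = dbacbdd$bddbcacbdac
  rot[12] = bacbdd$bddbcacbdacd
  rot[13] = acbdd$bddbcacbdacdb
  rot[14] = cbdd$bddbcacbdacdba
  rot[15] = bdd$bddbcacbdacdbac
  rot[16] = dd$bddbcacbdacdbacb
  rot[17] = d$bddbcacbdacdbacbd
  rot[18] = $bddbcacbdacdbacbdd
Sorted (with $ < everything):
  sorted[0] = $bddbcacbdacdbacbdd  (last char: 'd')
  sorted[1] = acbdacdbacbdd$bddbc  (last char: 'c')
  sorted[2] = acbdd$bddbcacbdacdb  (last char: 'b')
  sorted[3] = acdbacbdd$bddbcacbd  (last char: 'd')
  sorted[4] = bacbdd$bddbcacbdacd  (last char: 'd')
  sorted[5] = bcacbdacdbacbdd$bdd  (last char: 'd')
  sorted[6] = bdacdbacbdd$bddbcac  (last char: 'c')
  sorted[7] = bdd$bddbcacbdacdbac  (last char: 'c')
  sorted[8] = bddbcacbdacdbacbdd$  (last char: '$')
  sorted[9] = cacbdacdbacbdd$bddb  (last char: 'b')
  sorted[10] = cbdacdbacbdd$bddbca  (last char: 'a')
  sorted[11] = cbdd$bddbcacbdacdba  (last char: 'a')
  sorted[12] = cdbacbdd$bddbcacbda  (last char: 'a')
  sorted[13] = d$bddbcacbdacdbacbd  (last char: 'd')
  sorted[14] = dacdbacbdd$bddbcacb  (last char: 'b')
  sorted[15] = dbacbdd$bddbcacbdac  (last char: 'c')
  sorted[16] = dbcacbdacdbacbdd$bd  (last char: 'd')
  sorted[17] = dd$bddbcacbdacdbacb  (last char: 'b')
  sorted[18] = ddbcacbdacdbacbdd$b  (last char: 'b')
Last column: dcbdddcc$baaadbcdbb
Original string S is at sorted index 8

Answer: dcbdddcc$baaadbcdbb
8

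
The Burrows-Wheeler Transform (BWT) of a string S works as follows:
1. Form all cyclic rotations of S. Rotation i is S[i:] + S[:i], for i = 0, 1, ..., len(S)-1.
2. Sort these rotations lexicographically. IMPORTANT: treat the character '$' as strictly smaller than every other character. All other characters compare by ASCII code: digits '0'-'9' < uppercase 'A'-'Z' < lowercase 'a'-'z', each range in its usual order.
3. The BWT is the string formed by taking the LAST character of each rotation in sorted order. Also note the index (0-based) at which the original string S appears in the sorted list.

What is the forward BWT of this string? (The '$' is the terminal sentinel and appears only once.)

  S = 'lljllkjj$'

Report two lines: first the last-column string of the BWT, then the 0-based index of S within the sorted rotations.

Answer: jjkllll$j
7

Derivation:
All 9 rotations (rotation i = S[i:]+S[:i]):
  rot[0] = lljllkjj$
  rot[1] = ljllkjj$l
  rot[2] = jllkjj$ll
  rot[3] = llkjj$llj
  rot[4] = lkjj$lljl
  rot[5] = kjj$lljll
  rot[6] = jj$lljllk
  rot[7] = j$lljllkj
  rot[8] = $lljllkjj
Sorted (with $ < everything):
  sorted[0] = $lljllkjj  (last char: 'j')
  sorted[1] = j$lljllkj  (last char: 'j')
  sorted[2] = jj$lljllk  (last char: 'k')
  sorted[3] = jllkjj$ll  (last char: 'l')
  sorted[4] = kjj$lljll  (last char: 'l')
  sorted[5] = ljllkjj$l  (last char: 'l')
  sorted[6] = lkjj$lljl  (last char: 'l')
  sorted[7] = lljllkjj$  (last char: '$')
  sorted[8] = llkjj$llj  (last char: 'j')
Last column: jjkllll$j
Original string S is at sorted index 7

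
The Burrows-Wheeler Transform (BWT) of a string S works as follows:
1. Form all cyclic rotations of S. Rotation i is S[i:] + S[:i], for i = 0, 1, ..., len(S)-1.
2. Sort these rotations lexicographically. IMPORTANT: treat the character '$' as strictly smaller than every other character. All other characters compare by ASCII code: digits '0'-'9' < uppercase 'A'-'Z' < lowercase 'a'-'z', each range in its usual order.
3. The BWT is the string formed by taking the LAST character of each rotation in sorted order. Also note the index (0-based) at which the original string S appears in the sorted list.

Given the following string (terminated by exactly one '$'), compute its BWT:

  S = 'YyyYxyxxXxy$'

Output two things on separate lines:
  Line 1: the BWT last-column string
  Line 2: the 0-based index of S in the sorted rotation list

All 12 rotations (rotation i = S[i:]+S[:i]):
  rot[0] = YyyYxyxxXxy$
  rot[1] = yyYxyxxXxy$Y
  rot[2] = yYxyxxXxy$Yy
  rot[3] = YxyxxXxy$Yyy
  rot[4] = xyxxXxy$YyyY
  rot[5] = yxxXxy$YyyYx
  rot[6] = xxXxy$YyyYxy
  rot[7] = xXxy$YyyYxyx
  rot[8] = Xxy$YyyYxyxx
  rot[9] = xy$YyyYxyxxX
  rot[10] = y$YyyYxyxxXx
  rot[11] = $YyyYxyxxXxy
Sorted (with $ < everything):
  sorted[0] = $YyyYxyxxXxy  (last char: 'y')
  sorted[1] = Xxy$YyyYxyxx  (last char: 'x')
  sorted[2] = YxyxxXxy$Yyy  (last char: 'y')
  sorted[3] = YyyYxyxxXxy$  (last char: '$')
  sorted[4] = xXxy$YyyYxyx  (last char: 'x')
  sorted[5] = xxXxy$YyyYxy  (last char: 'y')
  sorted[6] = xy$YyyYxyxxX  (last char: 'X')
  sorted[7] = xyxxXxy$YyyY  (last char: 'Y')
  sorted[8] = y$YyyYxyxxXx  (last char: 'x')
  sorted[9] = yYxyxxXxy$Yy  (last char: 'y')
  sorted[10] = yxxXxy$YyyYx  (last char: 'x')
  sorted[11] = yyYxyxxXxy$Y  (last char: 'Y')
Last column: yxy$xyXYxyxY
Original string S is at sorted index 3

Answer: yxy$xyXYxyxY
3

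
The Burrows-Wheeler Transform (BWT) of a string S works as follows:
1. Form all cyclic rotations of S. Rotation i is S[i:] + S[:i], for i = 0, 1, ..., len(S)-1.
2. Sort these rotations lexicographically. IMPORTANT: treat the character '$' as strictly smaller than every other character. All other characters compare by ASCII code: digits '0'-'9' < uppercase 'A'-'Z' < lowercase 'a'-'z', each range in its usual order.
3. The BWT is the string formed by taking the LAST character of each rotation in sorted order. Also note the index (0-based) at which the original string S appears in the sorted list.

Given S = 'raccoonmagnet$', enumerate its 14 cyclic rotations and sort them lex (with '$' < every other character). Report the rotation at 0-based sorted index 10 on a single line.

All 14 rotations (rotation i = S[i:]+S[:i]):
  rot[0] = raccoonmagnet$
  rot[1] = accoonmagnet$r
  rot[2] = ccoonmagnet$ra
  rot[3] = coonmagnet$rac
  rot[4] = oonmagnet$racc
  rot[5] = onmagnet$racco
  rot[6] = nmagnet$raccoo
  rot[7] = magnet$raccoon
  rot[8] = agnet$raccoonm
  rot[9] = gnet$raccoonma
  rot[10] = net$raccoonmag
  rot[11] = et$raccoonmagn
  rot[12] = t$raccoonmagne
  rot[13] = $raccoonmagnet
Sorted (with $ < everything):
  sorted[0] = $raccoonmagnet
  sorted[1] = accoonmagnet$r
  sorted[2] = agnet$raccoonm
  sorted[3] = ccoonmagnet$ra
  sorted[4] = coonmagnet$rac
  sorted[5] = et$raccoonmagn
  sorted[6] = gnet$raccoonma
  sorted[7] = magnet$raccoon
  sorted[8] = net$raccoonmag
  sorted[9] = nmagnet$raccoo
  sorted[10] = onmagnet$racco
  sorted[11] = oonmagnet$racc
  sorted[12] = raccoonmagnet$
  sorted[13] = t$raccoonmagne
sorted[10] = onmagnet$racco

Answer: onmagnet$racco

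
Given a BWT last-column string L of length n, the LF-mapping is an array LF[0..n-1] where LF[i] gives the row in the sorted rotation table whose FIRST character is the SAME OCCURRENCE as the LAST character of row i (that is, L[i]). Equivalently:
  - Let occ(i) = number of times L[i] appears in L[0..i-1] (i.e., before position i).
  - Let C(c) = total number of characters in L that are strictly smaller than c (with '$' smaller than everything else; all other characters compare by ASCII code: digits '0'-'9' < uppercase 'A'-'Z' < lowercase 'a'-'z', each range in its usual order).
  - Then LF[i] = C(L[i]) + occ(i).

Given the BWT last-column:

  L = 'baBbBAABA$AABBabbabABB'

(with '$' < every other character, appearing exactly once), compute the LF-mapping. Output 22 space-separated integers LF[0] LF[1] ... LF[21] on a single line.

Answer: 17 14 7 18 8 1 2 9 3 0 4 5 10 11 15 19 20 16 21 6 12 13

Derivation:
Char counts: '$':1, 'A':6, 'B':7, 'a':3, 'b':5
C (first-col start): C('$')=0, C('A')=1, C('B')=7, C('a')=14, C('b')=17
L[0]='b': occ=0, LF[0]=C('b')+0=17+0=17
L[1]='a': occ=0, LF[1]=C('a')+0=14+0=14
L[2]='B': occ=0, LF[2]=C('B')+0=7+0=7
L[3]='b': occ=1, LF[3]=C('b')+1=17+1=18
L[4]='B': occ=1, LF[4]=C('B')+1=7+1=8
L[5]='A': occ=0, LF[5]=C('A')+0=1+0=1
L[6]='A': occ=1, LF[6]=C('A')+1=1+1=2
L[7]='B': occ=2, LF[7]=C('B')+2=7+2=9
L[8]='A': occ=2, LF[8]=C('A')+2=1+2=3
L[9]='$': occ=0, LF[9]=C('$')+0=0+0=0
L[10]='A': occ=3, LF[10]=C('A')+3=1+3=4
L[11]='A': occ=4, LF[11]=C('A')+4=1+4=5
L[12]='B': occ=3, LF[12]=C('B')+3=7+3=10
L[13]='B': occ=4, LF[13]=C('B')+4=7+4=11
L[14]='a': occ=1, LF[14]=C('a')+1=14+1=15
L[15]='b': occ=2, LF[15]=C('b')+2=17+2=19
L[16]='b': occ=3, LF[16]=C('b')+3=17+3=20
L[17]='a': occ=2, LF[17]=C('a')+2=14+2=16
L[18]='b': occ=4, LF[18]=C('b')+4=17+4=21
L[19]='A': occ=5, LF[19]=C('A')+5=1+5=6
L[20]='B': occ=5, LF[20]=C('B')+5=7+5=12
L[21]='B': occ=6, LF[21]=C('B')+6=7+6=13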